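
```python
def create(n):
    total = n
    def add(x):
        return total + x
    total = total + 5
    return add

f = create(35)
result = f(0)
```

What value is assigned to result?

Step 1: create(35) sets total = 35, then total = 35 + 5 = 40.
Step 2: Closures capture by reference, so add sees total = 40.
Step 3: f(0) returns 40 + 0 = 40

The answer is 40.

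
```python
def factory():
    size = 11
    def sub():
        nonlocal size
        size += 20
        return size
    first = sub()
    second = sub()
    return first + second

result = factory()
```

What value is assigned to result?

Step 1: size starts at 11.
Step 2: First call: size = 11 + 20 = 31, returns 31.
Step 3: Second call: size = 31 + 20 = 51, returns 51.
Step 4: result = 31 + 51 = 82

The answer is 82.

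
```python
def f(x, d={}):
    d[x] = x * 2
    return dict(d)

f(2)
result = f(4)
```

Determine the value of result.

Step 1: Mutable default dict is shared across calls.
Step 2: First call adds 2: 4. Second call adds 4: 8.
Step 3: result = {2: 4, 4: 8}

The answer is {2: 4, 4: 8}.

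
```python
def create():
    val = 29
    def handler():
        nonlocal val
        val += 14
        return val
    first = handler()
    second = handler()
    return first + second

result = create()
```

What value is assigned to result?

Step 1: val starts at 29.
Step 2: First call: val = 29 + 14 = 43, returns 43.
Step 3: Second call: val = 43 + 14 = 57, returns 57.
Step 4: result = 43 + 57 = 100

The answer is 100.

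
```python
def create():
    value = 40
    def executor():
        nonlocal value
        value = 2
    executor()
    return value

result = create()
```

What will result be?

Step 1: create() sets value = 40.
Step 2: executor() uses nonlocal to reassign value = 2.
Step 3: result = 2

The answer is 2.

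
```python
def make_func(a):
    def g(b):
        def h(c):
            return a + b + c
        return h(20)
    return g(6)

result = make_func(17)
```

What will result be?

Step 1: a = 17, b = 6, c = 20 across three nested scopes.
Step 2: h() accesses all three via LEGB rule.
Step 3: result = 17 + 6 + 20 = 43

The answer is 43.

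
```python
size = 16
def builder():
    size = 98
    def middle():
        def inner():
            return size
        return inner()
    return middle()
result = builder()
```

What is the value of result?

Step 1: builder() defines size = 98. middle() and inner() have no local size.
Step 2: inner() checks local (none), enclosing middle() (none), enclosing builder() and finds size = 98.
Step 3: result = 98

The answer is 98.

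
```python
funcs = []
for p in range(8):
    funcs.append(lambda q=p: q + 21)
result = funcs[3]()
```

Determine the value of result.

Step 1: Default argument q=p captures p's value at definition time.
Step 2: funcs[3] was defined when p = 3, so q defaults to 3.
Step 3: result = 3 + 21 = 24 (default arg fixes the late binding issue)

The answer is 24.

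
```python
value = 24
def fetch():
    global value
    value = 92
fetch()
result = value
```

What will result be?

Step 1: value = 24 globally.
Step 2: fetch() declares global value and sets it to 92.
Step 3: After fetch(), global value = 92. result = 92

The answer is 92.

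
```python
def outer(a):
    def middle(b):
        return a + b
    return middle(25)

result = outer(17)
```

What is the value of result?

Step 1: outer(17) passes a = 17.
Step 2: middle(25) has b = 25, reads a = 17 from enclosing.
Step 3: result = 17 + 25 = 42

The answer is 42.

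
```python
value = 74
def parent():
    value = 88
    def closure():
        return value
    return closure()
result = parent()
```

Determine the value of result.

Step 1: value = 74 globally, but parent() defines value = 88 locally.
Step 2: closure() looks up value. Not in local scope, so checks enclosing scope (parent) and finds value = 88.
Step 3: result = 88

The answer is 88.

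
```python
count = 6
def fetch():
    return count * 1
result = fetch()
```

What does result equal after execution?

Step 1: count = 6 is defined globally.
Step 2: fetch() looks up count from global scope = 6, then computes 6 * 1 = 6.
Step 3: result = 6

The answer is 6.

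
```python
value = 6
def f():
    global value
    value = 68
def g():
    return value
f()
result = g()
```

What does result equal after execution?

Step 1: value = 6.
Step 2: f() sets global value = 68.
Step 3: g() reads global value = 68. result = 68

The answer is 68.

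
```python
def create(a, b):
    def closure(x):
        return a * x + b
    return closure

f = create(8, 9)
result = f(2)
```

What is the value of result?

Step 1: create(8, 9) captures a = 8, b = 9.
Step 2: f(2) computes 8 * 2 + 9 = 25.
Step 3: result = 25

The answer is 25.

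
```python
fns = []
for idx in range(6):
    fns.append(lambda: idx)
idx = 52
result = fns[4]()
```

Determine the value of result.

Step 1: Lambdas capture the variable idx by reference, not by value.
Step 2: After the loop, idx is reassigned to 52.
Step 3: fns[4]() looks up the current idx = 52. result = 52

The answer is 52.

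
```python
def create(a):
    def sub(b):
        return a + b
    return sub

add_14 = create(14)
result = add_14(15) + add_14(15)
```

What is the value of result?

Step 1: add_14 captures a = 14.
Step 2: add_14(15) = 14 + 15 = 29, called twice.
Step 3: result = 29 + 29 = 58

The answer is 58.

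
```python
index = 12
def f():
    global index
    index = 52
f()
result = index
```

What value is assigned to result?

Step 1: index = 12 globally.
Step 2: f() declares global index and sets it to 52.
Step 3: After f(), global index = 52. result = 52

The answer is 52.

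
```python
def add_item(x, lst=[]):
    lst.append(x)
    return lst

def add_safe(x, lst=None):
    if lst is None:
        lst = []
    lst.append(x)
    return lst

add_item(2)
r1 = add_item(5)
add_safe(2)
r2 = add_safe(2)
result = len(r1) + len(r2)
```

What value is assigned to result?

Step 1: add_item shares mutable default: after 2 calls, lst = [2, 5], len = 2.
Step 2: add_safe creates fresh list each time: r2 = [2], len = 1.
Step 3: result = 2 + 1 = 3

The answer is 3.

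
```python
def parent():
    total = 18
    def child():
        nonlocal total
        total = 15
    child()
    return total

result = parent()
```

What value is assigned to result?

Step 1: parent() sets total = 18.
Step 2: child() uses nonlocal to reassign total = 15.
Step 3: result = 15

The answer is 15.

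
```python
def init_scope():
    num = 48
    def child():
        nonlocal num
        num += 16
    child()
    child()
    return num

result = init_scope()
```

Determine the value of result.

Step 1: num starts at 48.
Step 2: child() is called 2 times, each adding 16.
Step 3: num = 48 + 16 * 2 = 80

The answer is 80.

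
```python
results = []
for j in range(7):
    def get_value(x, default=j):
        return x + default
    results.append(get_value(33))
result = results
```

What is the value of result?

Step 1: Default argument default=j is evaluated at function definition time.
Step 2: Each iteration creates get_value with default = current j value.
Step 3: get_value(33) returns 33 + default. results = [33, 34, 35, 36, 37, 38, 39]

The answer is [33, 34, 35, 36, 37, 38, 39].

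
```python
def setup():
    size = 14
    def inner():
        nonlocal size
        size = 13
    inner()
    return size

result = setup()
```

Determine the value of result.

Step 1: setup() sets size = 14.
Step 2: inner() uses nonlocal to reassign size = 13.
Step 3: result = 13

The answer is 13.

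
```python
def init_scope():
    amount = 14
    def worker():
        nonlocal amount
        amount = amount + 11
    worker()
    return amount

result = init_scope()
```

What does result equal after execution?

Step 1: init_scope() sets amount = 14.
Step 2: worker() uses nonlocal to modify amount in init_scope's scope: amount = 14 + 11 = 25.
Step 3: init_scope() returns the modified amount = 25

The answer is 25.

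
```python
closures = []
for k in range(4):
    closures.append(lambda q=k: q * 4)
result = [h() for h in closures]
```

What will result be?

Step 1: Default arg q=k captures k at each iteration.
Step 2: closures[k] has q defaulting to k, returns k * 4.
Step 3: result = [0, 4, 8, 12]

The answer is [0, 4, 8, 12].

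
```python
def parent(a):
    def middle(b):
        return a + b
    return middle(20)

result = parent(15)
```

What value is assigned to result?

Step 1: parent(15) passes a = 15.
Step 2: middle(20) has b = 20, reads a = 15 from enclosing.
Step 3: result = 15 + 20 = 35

The answer is 35.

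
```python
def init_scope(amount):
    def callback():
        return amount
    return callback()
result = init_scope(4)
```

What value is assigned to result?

Step 1: init_scope(4) binds parameter amount = 4.
Step 2: callback() looks up amount in enclosing scope and finds the parameter amount = 4.
Step 3: result = 4

The answer is 4.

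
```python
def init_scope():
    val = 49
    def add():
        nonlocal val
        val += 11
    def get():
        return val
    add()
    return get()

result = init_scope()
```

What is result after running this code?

Step 1: val = 49. add() modifies it via nonlocal, get() reads it.
Step 2: add() makes val = 49 + 11 = 60.
Step 3: get() returns 60. result = 60

The answer is 60.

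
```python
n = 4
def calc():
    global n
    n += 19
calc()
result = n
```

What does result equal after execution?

Step 1: n = 4 globally.
Step 2: calc() modifies global n: n += 19 = 23.
Step 3: result = 23

The answer is 23.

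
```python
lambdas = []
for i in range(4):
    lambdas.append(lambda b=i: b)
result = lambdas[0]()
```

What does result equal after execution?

Step 1: Default argument b=i captures i's value at each iteration.
Step 2: lambdas[0] captured b = 0 when i was 0.
Step 3: result = 0

The answer is 0.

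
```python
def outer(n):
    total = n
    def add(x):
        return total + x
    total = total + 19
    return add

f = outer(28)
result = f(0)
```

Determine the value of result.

Step 1: outer(28) sets total = 28, then total = 28 + 19 = 47.
Step 2: Closures capture by reference, so add sees total = 47.
Step 3: f(0) returns 47 + 0 = 47

The answer is 47.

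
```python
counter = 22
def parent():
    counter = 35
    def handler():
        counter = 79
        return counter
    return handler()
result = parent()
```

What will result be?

Step 1: Three scopes define counter: global (22), parent (35), handler (79).
Step 2: handler() has its own local counter = 79, which shadows both enclosing and global.
Step 3: result = 79 (local wins in LEGB)

The answer is 79.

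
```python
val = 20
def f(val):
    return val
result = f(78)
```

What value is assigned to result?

Step 1: Global val = 20.
Step 2: f(78) takes parameter val = 78, which shadows the global.
Step 3: result = 78

The answer is 78.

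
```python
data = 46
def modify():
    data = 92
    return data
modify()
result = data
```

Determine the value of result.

Step 1: data = 46 globally.
Step 2: modify() creates a LOCAL data = 92 (no global keyword!).
Step 3: The global data is unchanged. result = 46

The answer is 46.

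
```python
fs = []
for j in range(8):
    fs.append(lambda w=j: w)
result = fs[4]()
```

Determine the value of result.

Step 1: Default argument w=j captures j's value at each iteration.
Step 2: fs[4] captured w = 4 when j was 4.
Step 3: result = 4

The answer is 4.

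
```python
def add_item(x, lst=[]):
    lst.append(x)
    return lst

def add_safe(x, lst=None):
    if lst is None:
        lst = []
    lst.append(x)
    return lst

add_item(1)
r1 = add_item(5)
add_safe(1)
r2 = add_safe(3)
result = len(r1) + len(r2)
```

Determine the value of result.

Step 1: add_item shares mutable default: after 2 calls, lst = [1, 5], len = 2.
Step 2: add_safe creates fresh list each time: r2 = [3], len = 1.
Step 3: result = 2 + 1 = 3

The answer is 3.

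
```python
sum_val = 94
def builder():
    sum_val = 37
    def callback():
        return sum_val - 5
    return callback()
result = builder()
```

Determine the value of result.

Step 1: builder() shadows global sum_val with sum_val = 37.
Step 2: callback() finds sum_val = 37 in enclosing scope, computes 37 - 5 = 32.
Step 3: result = 32

The answer is 32.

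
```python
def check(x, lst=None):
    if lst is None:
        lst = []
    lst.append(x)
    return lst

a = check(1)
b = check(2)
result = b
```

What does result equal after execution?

Step 1: None default with guard creates a NEW list each call.
Step 2: a = [1] (fresh list). b = [2] (another fresh list).
Step 3: result = [2] (this is the fix for mutable default)

The answer is [2].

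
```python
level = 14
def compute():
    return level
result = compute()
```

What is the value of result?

Step 1: level = 14 is defined in the global scope.
Step 2: compute() looks up level. No local level exists, so Python checks the global scope via LEGB rule and finds level = 14.
Step 3: result = 14

The answer is 14.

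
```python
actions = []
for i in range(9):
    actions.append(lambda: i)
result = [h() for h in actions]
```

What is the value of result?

Step 1: All 9 lambdas share the same variable i.
Step 2: After the loop, i = 8.
Step 3: Each call returns 8. result = [8, 8, 8, 8, 8, 8, 8, 8, 8]

The answer is [8, 8, 8, 8, 8, 8, 8, 8, 8].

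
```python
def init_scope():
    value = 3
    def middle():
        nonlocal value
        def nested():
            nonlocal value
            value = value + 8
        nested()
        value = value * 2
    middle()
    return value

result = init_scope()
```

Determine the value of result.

Step 1: value = 3.
Step 2: nested() adds 8: value = 3 + 8 = 11.
Step 3: middle() doubles: value = 11 * 2 = 22.
Step 4: result = 22

The answer is 22.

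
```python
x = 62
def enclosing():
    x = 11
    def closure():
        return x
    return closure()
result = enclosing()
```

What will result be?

Step 1: x = 62 globally, but enclosing() defines x = 11 locally.
Step 2: closure() looks up x. Not in local scope, so checks enclosing scope (enclosing) and finds x = 11.
Step 3: result = 11

The answer is 11.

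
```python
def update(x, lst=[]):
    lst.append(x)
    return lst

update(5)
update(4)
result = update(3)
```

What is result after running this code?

Step 1: Mutable default argument gotcha! The list [] is created once.
Step 2: Each call appends to the SAME list: [5], [5, 4], [5, 4, 3].
Step 3: result = [5, 4, 3]

The answer is [5, 4, 3].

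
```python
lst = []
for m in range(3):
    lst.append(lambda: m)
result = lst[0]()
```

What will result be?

Step 1: The loop creates 3 lambdas, all referencing the same variable m.
Step 2: After the loop, m = 2 (final value).
Step 3: lst[0]() looks up m at call time and finds 2. This is the late binding gotcha. result = 2

The answer is 2.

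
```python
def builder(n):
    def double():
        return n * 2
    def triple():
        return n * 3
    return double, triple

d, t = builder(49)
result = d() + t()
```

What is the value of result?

Step 1: Both closures capture the same n = 49.
Step 2: d() = 49 * 2 = 98, t() = 49 * 3 = 147.
Step 3: result = 98 + 147 = 245

The answer is 245.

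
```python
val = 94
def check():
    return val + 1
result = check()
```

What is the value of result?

Step 1: val = 94 is defined globally.
Step 2: check() looks up val from global scope = 94, then computes 94 + 1 = 95.
Step 3: result = 95

The answer is 95.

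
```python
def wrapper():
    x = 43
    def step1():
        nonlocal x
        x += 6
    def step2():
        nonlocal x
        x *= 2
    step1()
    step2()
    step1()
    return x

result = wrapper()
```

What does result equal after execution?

Step 1: x = 43.
Step 2: step1(): x = 43 + 6 = 49.
Step 3: step2(): x = 49 * 2 = 98.
Step 4: step1(): x = 98 + 6 = 104. result = 104

The answer is 104.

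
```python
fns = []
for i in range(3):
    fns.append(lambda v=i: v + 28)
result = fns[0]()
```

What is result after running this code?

Step 1: Default argument v=i captures i's value at definition time.
Step 2: fns[0] was defined when i = 0, so v defaults to 0.
Step 3: result = 0 + 28 = 28 (default arg fixes the late binding issue)

The answer is 28.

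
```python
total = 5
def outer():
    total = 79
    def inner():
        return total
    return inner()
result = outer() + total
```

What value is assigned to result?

Step 1: Global total = 5. outer() shadows with total = 79.
Step 2: inner() returns enclosing total = 79. outer() = 79.
Step 3: result = 79 + global total (5) = 84

The answer is 84.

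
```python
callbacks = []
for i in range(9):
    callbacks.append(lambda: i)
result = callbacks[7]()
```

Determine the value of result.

Step 1: The loop creates 9 lambdas, all referencing the same variable i.
Step 2: After the loop, i = 8 (final value).
Step 3: callbacks[7]() looks up i at call time and finds 8. This is the late binding gotcha. result = 8

The answer is 8.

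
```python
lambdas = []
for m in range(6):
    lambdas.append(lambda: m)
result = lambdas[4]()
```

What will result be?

Step 1: The loop creates 6 lambdas, all referencing the same variable m.
Step 2: After the loop, m = 5 (final value).
Step 3: lambdas[4]() looks up m at call time and finds 5. This is the late binding gotcha. result = 5

The answer is 5.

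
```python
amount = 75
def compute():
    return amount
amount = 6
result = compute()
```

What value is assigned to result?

Step 1: amount is first set to 75, then reassigned to 6.
Step 2: compute() is called after the reassignment, so it looks up the current global amount = 6.
Step 3: result = 6

The answer is 6.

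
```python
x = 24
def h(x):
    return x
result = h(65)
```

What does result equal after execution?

Step 1: Global x = 24.
Step 2: h(65) takes parameter x = 65, which shadows the global.
Step 3: result = 65

The answer is 65.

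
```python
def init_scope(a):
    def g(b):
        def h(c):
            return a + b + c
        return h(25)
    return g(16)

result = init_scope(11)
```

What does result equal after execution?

Step 1: a = 11, b = 16, c = 25 across three nested scopes.
Step 2: h() accesses all three via LEGB rule.
Step 3: result = 11 + 16 + 25 = 52

The answer is 52.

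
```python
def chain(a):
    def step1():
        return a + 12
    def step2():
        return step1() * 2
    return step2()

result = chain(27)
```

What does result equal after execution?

Step 1: chain(27) captures a = 27.
Step 2: step2() calls step1() which returns 27 + 12 = 39.
Step 3: step2() returns 39 * 2 = 78

The answer is 78.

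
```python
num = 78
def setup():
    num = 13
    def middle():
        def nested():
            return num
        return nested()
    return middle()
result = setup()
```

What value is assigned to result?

Step 1: setup() defines num = 13. middle() and nested() have no local num.
Step 2: nested() checks local (none), enclosing middle() (none), enclosing setup() and finds num = 13.
Step 3: result = 13

The answer is 13.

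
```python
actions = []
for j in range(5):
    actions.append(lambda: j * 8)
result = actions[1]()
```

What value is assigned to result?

Step 1: All lambdas reference the same variable j (late binding).
Step 2: After the loop, j = 4. Every lambda returns j * 8.
Step 3: actions[1]() = 4 * 8 = 32

The answer is 32.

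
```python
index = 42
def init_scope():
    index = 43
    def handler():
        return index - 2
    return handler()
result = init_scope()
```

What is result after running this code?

Step 1: init_scope() shadows global index with index = 43.
Step 2: handler() finds index = 43 in enclosing scope, computes 43 - 2 = 41.
Step 3: result = 41

The answer is 41.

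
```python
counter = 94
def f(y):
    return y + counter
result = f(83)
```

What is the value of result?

Step 1: counter = 94 is defined globally.
Step 2: f(83) uses parameter y = 83 and looks up counter from global scope = 94.
Step 3: result = 83 + 94 = 177

The answer is 177.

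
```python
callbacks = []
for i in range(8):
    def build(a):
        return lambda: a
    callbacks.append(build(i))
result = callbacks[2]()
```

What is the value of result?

Step 1: build(i) creates a new scope capturing a = i at call time.
Step 2: callbacks[2] = build(2), so its lambda captures a = 2.
Step 3: result = 2 (closure factory fixes late binding)

The answer is 2.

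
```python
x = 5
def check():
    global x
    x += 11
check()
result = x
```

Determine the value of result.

Step 1: x = 5 globally.
Step 2: check() modifies global x: x += 11 = 16.
Step 3: result = 16

The answer is 16.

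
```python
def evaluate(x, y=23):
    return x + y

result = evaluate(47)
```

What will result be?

Step 1: evaluate(47) uses default y = 23.
Step 2: Returns 47 + 23 = 70.
Step 3: result = 70

The answer is 70.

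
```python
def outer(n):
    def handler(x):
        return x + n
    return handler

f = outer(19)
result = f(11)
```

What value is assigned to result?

Step 1: outer(19) creates a closure that captures n = 19.
Step 2: f(11) calls the closure with x = 11, returning 11 + 19 = 30.
Step 3: result = 30

The answer is 30.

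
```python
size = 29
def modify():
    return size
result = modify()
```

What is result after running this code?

Step 1: size = 29 is defined in the global scope.
Step 2: modify() looks up size. No local size exists, so Python checks the global scope via LEGB rule and finds size = 29.
Step 3: result = 29

The answer is 29.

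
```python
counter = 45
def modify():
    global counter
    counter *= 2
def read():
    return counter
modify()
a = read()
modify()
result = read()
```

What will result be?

Step 1: counter = 45.
Step 2: First modify(): counter = 45 * 2 = 90.
Step 3: Second modify(): counter = 90 * 2 = 180.
Step 4: read() returns 180

The answer is 180.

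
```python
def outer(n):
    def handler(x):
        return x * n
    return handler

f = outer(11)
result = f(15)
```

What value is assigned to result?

Step 1: outer(11) creates a closure capturing n = 11.
Step 2: f(15) computes 15 * 11 = 165.
Step 3: result = 165

The answer is 165.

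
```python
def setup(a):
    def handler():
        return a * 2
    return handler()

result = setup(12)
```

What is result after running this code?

Step 1: setup(12) binds parameter a = 12.
Step 2: handler() accesses a = 12 from enclosing scope.
Step 3: result = 12 * 2 = 24

The answer is 24.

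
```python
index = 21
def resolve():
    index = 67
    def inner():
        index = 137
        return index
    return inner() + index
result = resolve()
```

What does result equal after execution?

Step 1: resolve() has local index = 67. inner() has local index = 137.
Step 2: inner() returns its local index = 137.
Step 3: resolve() returns 137 + its own index (67) = 204

The answer is 204.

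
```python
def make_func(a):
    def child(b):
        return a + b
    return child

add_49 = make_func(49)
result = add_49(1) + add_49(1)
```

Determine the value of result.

Step 1: add_49 captures a = 49.
Step 2: add_49(1) = 49 + 1 = 50, called twice.
Step 3: result = 50 + 50 = 100

The answer is 100.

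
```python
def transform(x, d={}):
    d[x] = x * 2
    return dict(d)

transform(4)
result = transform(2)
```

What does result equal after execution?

Step 1: Mutable default dict is shared across calls.
Step 2: First call adds 4: 8. Second call adds 2: 4.
Step 3: result = {4: 8, 2: 4}

The answer is {4: 8, 2: 4}.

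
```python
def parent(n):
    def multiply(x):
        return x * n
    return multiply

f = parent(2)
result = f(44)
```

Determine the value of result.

Step 1: parent(2) returns multiply closure with n = 2.
Step 2: f(44) computes 44 * 2 = 88.
Step 3: result = 88

The answer is 88.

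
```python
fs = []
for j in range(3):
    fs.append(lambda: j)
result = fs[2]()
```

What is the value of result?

Step 1: The loop creates 3 lambdas, all referencing the same variable j.
Step 2: After the loop, j = 2 (final value).
Step 3: fs[2]() looks up j at call time and finds 2. This is the late binding gotcha. result = 2

The answer is 2.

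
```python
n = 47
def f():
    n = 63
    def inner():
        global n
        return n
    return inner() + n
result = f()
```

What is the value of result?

Step 1: Global n = 47. f() shadows with local n = 63.
Step 2: inner() uses global keyword, so inner() returns global n = 47.
Step 3: f() returns 47 + 63 = 110

The answer is 110.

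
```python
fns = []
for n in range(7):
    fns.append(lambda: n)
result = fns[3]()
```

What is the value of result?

Step 1: The loop creates 7 lambdas, all referencing the same variable n.
Step 2: After the loop, n = 6 (final value).
Step 3: fns[3]() looks up n at call time and finds 6. This is the late binding gotcha. result = 6

The answer is 6.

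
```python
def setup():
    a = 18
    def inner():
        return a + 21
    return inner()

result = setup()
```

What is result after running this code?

Step 1: setup() defines a = 18.
Step 2: inner() reads a = 18 from enclosing scope, returns 18 + 21 = 39.
Step 3: result = 39

The answer is 39.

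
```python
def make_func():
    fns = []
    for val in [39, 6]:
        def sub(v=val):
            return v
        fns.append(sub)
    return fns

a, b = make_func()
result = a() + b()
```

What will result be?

Step 1: Default argument v=val captures val at each iteration.
Step 2: a() returns 39 (captured at first iteration), b() returns 6 (captured at second).
Step 3: result = 39 + 6 = 45

The answer is 45.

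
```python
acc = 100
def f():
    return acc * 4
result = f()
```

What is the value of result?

Step 1: acc = 100 is defined globally.
Step 2: f() looks up acc from global scope = 100, then computes 100 * 4 = 400.
Step 3: result = 400

The answer is 400.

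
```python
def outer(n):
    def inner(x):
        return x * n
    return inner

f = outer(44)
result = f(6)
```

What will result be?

Step 1: outer(44) creates a closure capturing n = 44.
Step 2: f(6) computes 6 * 44 = 264.
Step 3: result = 264

The answer is 264.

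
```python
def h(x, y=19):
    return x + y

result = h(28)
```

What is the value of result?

Step 1: h(28) uses default y = 19.
Step 2: Returns 28 + 19 = 47.
Step 3: result = 47

The answer is 47.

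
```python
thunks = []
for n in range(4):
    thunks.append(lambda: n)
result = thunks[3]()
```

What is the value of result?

Step 1: The loop creates 4 lambdas, all referencing the same variable n.
Step 2: After the loop, n = 3 (final value).
Step 3: thunks[3]() looks up n at call time and finds 3. This is the late binding gotcha. result = 3

The answer is 3.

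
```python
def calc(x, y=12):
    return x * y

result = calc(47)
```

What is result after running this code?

Step 1: calc(47) uses default y = 12.
Step 2: Returns 47 * 12 = 564.
Step 3: result = 564

The answer is 564.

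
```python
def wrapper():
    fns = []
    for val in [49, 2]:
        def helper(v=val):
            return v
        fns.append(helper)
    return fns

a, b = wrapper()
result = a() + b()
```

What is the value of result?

Step 1: Default argument v=val captures val at each iteration.
Step 2: a() returns 49 (captured at first iteration), b() returns 2 (captured at second).
Step 3: result = 49 + 2 = 51

The answer is 51.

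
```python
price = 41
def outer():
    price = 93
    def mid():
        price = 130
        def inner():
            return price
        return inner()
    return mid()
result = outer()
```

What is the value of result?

Step 1: Three levels of shadowing: global 41, outer 93, mid 130.
Step 2: inner() finds price = 130 in enclosing mid() scope.
Step 3: result = 130

The answer is 130.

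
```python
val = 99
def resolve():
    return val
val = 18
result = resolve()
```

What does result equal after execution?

Step 1: val is first set to 99, then reassigned to 18.
Step 2: resolve() is called after the reassignment, so it looks up the current global val = 18.
Step 3: result = 18

The answer is 18.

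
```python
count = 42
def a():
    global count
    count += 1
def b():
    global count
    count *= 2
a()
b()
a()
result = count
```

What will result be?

Step 1: count = 42.
Step 2: a(): count = 42 + 1 = 43.
Step 3: b(): count = 43 * 2 = 86.
Step 4: a(): count = 86 + 1 = 87

The answer is 87.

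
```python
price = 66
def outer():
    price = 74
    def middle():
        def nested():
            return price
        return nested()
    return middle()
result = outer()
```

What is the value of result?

Step 1: outer() defines price = 74. middle() and nested() have no local price.
Step 2: nested() checks local (none), enclosing middle() (none), enclosing outer() and finds price = 74.
Step 3: result = 74

The answer is 74.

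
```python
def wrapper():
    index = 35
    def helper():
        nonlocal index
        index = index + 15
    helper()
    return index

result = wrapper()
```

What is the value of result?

Step 1: wrapper() sets index = 35.
Step 2: helper() uses nonlocal to modify index in wrapper's scope: index = 35 + 15 = 50.
Step 3: wrapper() returns the modified index = 50

The answer is 50.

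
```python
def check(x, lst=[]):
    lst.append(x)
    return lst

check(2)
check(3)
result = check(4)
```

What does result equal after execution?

Step 1: Mutable default argument gotcha! The list [] is created once.
Step 2: Each call appends to the SAME list: [2], [2, 3], [2, 3, 4].
Step 3: result = [2, 3, 4]

The answer is [2, 3, 4].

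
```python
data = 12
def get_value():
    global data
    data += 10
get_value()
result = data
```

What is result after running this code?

Step 1: data = 12 globally.
Step 2: get_value() modifies global data: data += 10 = 22.
Step 3: result = 22

The answer is 22.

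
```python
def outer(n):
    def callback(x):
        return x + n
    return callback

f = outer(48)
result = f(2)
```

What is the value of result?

Step 1: outer(48) creates a closure that captures n = 48.
Step 2: f(2) calls the closure with x = 2, returning 2 + 48 = 50.
Step 3: result = 50

The answer is 50.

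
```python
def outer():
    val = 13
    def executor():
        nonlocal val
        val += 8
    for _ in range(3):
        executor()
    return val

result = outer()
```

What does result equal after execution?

Step 1: val = 13.
Step 2: executor() is called 3 times in a loop, each adding 8 via nonlocal.
Step 3: val = 13 + 8 * 3 = 37

The answer is 37.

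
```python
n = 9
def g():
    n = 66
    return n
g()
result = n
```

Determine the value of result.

Step 1: Global n = 9.
Step 2: g() creates local n = 66 (shadow, not modification).
Step 3: After g() returns, global n is unchanged. result = 9

The answer is 9.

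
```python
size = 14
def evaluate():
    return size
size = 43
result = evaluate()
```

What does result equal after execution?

Step 1: size is first set to 14, then reassigned to 43.
Step 2: evaluate() is called after the reassignment, so it looks up the current global size = 43.
Step 3: result = 43

The answer is 43.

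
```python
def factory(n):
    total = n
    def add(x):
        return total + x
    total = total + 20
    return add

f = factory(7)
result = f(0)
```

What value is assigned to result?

Step 1: factory(7) sets total = 7, then total = 7 + 20 = 27.
Step 2: Closures capture by reference, so add sees total = 27.
Step 3: f(0) returns 27 + 0 = 27

The answer is 27.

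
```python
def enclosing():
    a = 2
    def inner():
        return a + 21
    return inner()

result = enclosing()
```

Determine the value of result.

Step 1: enclosing() defines a = 2.
Step 2: inner() reads a = 2 from enclosing scope, returns 2 + 21 = 23.
Step 3: result = 23

The answer is 23.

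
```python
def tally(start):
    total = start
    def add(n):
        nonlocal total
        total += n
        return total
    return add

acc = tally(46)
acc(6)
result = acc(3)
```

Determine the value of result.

Step 1: tally(46) creates closure with total = 46.
Step 2: First acc(6): total = 46 + 6 = 52.
Step 3: Second acc(3): total = 52 + 3 = 55. result = 55

The answer is 55.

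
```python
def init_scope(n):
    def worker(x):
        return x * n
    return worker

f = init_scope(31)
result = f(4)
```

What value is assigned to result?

Step 1: init_scope(31) creates a closure capturing n = 31.
Step 2: f(4) computes 4 * 31 = 124.
Step 3: result = 124

The answer is 124.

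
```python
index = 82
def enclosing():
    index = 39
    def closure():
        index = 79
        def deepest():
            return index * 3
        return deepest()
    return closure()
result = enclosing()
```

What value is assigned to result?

Step 1: deepest() looks up index through LEGB: not local, finds index = 79 in enclosing closure().
Step 2: Returns 79 * 3 = 237.
Step 3: result = 237

The answer is 237.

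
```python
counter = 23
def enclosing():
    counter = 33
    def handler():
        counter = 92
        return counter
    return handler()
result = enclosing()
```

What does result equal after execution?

Step 1: Three scopes define counter: global (23), enclosing (33), handler (92).
Step 2: handler() has its own local counter = 92, which shadows both enclosing and global.
Step 3: result = 92 (local wins in LEGB)

The answer is 92.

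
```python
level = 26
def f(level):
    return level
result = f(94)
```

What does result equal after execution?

Step 1: Global level = 26.
Step 2: f(94) takes parameter level = 94, which shadows the global.
Step 3: result = 94

The answer is 94.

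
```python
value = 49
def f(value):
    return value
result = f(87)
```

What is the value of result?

Step 1: Global value = 49.
Step 2: f(87) takes parameter value = 87, which shadows the global.
Step 3: result = 87

The answer is 87.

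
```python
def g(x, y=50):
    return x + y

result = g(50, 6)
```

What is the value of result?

Step 1: g(50, 6) overrides default y with 6.
Step 2: Returns 50 + 6 = 56.
Step 3: result = 56

The answer is 56.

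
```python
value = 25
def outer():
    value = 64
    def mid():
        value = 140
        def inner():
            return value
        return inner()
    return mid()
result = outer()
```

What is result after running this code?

Step 1: Three levels of shadowing: global 25, outer 64, mid 140.
Step 2: inner() finds value = 140 in enclosing mid() scope.
Step 3: result = 140

The answer is 140.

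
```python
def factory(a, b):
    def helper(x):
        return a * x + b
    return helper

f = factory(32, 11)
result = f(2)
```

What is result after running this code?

Step 1: factory(32, 11) captures a = 32, b = 11.
Step 2: f(2) computes 32 * 2 + 11 = 75.
Step 3: result = 75

The answer is 75.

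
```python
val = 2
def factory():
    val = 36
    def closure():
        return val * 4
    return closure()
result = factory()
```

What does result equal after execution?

Step 1: factory() shadows global val with val = 36.
Step 2: closure() finds val = 36 in enclosing scope, computes 36 * 4 = 144.
Step 3: result = 144

The answer is 144.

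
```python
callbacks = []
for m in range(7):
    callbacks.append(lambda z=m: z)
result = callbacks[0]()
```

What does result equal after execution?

Step 1: Default argument z=m captures m's value at each iteration.
Step 2: callbacks[0] captured z = 0 when m was 0.
Step 3: result = 0

The answer is 0.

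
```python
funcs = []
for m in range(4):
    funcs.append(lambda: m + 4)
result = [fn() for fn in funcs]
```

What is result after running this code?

Step 1: All lambdas capture m by reference. After the loop, m = 3.
Step 2: Each call returns 3 + 4 = 7.
Step 3: result = [7, 7, 7, 7]

The answer is [7, 7, 7, 7].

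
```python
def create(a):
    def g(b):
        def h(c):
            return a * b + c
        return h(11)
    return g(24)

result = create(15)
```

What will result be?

Step 1: a = 15, b = 24, c = 11.
Step 2: h() computes a * b + c = 15 * 24 + 11 = 371.
Step 3: result = 371

The answer is 371.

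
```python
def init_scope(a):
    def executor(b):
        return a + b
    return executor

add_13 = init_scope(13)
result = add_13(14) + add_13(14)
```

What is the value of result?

Step 1: add_13 captures a = 13.
Step 2: add_13(14) = 13 + 14 = 27, called twice.
Step 3: result = 27 + 27 = 54

The answer is 54.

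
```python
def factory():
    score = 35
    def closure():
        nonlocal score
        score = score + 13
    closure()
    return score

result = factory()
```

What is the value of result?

Step 1: factory() sets score = 35.
Step 2: closure() uses nonlocal to modify score in factory's scope: score = 35 + 13 = 48.
Step 3: factory() returns the modified score = 48

The answer is 48.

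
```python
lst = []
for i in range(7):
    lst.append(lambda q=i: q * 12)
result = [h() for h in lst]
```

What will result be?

Step 1: Default arg q=i captures i at each iteration.
Step 2: lst[k] has q defaulting to k, returns k * 12.
Step 3: result = [0, 12, 24, 36, 48, 60, 72]

The answer is [0, 12, 24, 36, 48, 60, 72].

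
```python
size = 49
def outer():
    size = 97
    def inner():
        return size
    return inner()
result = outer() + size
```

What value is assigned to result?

Step 1: Global size = 49. outer() shadows with size = 97.
Step 2: inner() returns enclosing size = 97. outer() = 97.
Step 3: result = 97 + global size (49) = 146

The answer is 146.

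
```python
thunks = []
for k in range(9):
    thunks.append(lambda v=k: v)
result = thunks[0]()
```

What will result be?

Step 1: Default argument v=k captures k's value at each iteration.
Step 2: thunks[0] captured v = 0 when k was 0.
Step 3: result = 0

The answer is 0.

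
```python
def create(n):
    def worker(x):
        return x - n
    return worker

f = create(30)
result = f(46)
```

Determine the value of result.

Step 1: create(30) creates a closure capturing n = 30.
Step 2: f(46) computes 46 - 30 = 16.
Step 3: result = 16

The answer is 16.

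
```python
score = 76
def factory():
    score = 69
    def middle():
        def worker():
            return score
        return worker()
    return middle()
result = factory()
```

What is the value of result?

Step 1: factory() defines score = 69. middle() and worker() have no local score.
Step 2: worker() checks local (none), enclosing middle() (none), enclosing factory() and finds score = 69.
Step 3: result = 69

The answer is 69.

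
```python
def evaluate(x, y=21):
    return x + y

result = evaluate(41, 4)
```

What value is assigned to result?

Step 1: evaluate(41, 4) overrides default y with 4.
Step 2: Returns 41 + 4 = 45.
Step 3: result = 45

The answer is 45.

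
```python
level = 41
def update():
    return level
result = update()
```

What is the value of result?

Step 1: level = 41 is defined in the global scope.
Step 2: update() looks up level. No local level exists, so Python checks the global scope via LEGB rule and finds level = 41.
Step 3: result = 41

The answer is 41.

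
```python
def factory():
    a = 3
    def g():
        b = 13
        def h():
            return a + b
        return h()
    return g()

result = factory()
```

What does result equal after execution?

Step 1: factory() defines a = 3. g() defines b = 13.
Step 2: h() accesses both from enclosing scopes: a = 3, b = 13.
Step 3: result = 3 + 13 = 16

The answer is 16.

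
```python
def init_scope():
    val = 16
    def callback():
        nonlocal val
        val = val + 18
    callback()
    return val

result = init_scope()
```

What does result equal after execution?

Step 1: init_scope() sets val = 16.
Step 2: callback() uses nonlocal to modify val in init_scope's scope: val = 16 + 18 = 34.
Step 3: init_scope() returns the modified val = 34

The answer is 34.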